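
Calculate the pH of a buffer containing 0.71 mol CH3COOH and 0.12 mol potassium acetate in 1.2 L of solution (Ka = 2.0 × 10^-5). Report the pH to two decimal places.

pH = 3.93

pKa = −log(2.0 × 10^-5) = 4.699
pH = pKa + log([A⁻]/[HA]) = 4.699 + log(0.12/0.71)
pH = 4.699 + (-0.772) = 3.93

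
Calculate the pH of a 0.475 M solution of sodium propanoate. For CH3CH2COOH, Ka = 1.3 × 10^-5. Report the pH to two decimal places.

pH = 9.28

CH3CH2COO- is the conjugate base of the weak acid CH3CH2COOH.
Kb = Kw/Ka = 1.0×10^-14 / 1.3 × 10^-5 = 7.69 × 10^-10
Kb = x²/(0.475 − x) = 7.69 × 10^-10
Assume x ≪ 0.475: x ≈ √(7.69 × 10^-10 × 0.475) = 1.91 × 10^-5 M
pOH = −log(1.91 × 10^-5) = 4.72; pH = 14.00 − 4.72 = 9.28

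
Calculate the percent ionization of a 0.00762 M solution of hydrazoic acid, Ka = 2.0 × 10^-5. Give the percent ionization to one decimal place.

HN3 ⇌ N3- + H+; let x = [H+] at equilibrium.
Solve x² + 2e-05x − 1.52e-07 = 0 → x = 3.81 × 10^-4 M
Fraction ionized = 3.81 × 10^-4 / 0.00762 = 0.0500 → 5.0%

5.0%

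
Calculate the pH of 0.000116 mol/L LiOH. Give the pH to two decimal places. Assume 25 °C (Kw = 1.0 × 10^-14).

pH = 10.06

LiOH is a strong base; [OH-] = 0.000116 M.
pOH = -log(0.000116) = 3.94
pH = 14.00 - 3.94 = 10.06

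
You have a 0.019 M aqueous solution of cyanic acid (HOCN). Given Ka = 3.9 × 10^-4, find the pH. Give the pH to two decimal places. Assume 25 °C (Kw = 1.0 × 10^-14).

HOCN ⇌ OCN- + H+
Ka = x²/(0.019 − x) = 3.9 × 10^-4
The 5% rule fails; solving x² + Ka·x − Ka·C₀ = 0 exactly:
x = [−0.00039 + √(0.00039² + 2.96e-05)]/2 = 2.53 × 10^-3 M
pH = −log[H+] = −log(2.53 × 10^-3) = 2.60

pH = 2.60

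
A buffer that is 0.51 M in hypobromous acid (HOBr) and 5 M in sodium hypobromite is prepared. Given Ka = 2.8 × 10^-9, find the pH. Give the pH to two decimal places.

pH = 9.54

pKa = −log(2.8 × 10^-9) = 8.553
Henderson–Hasselbalch: pH = pKa + log([OBr-]/[HOBr]) = 8.553 + log(5/0.51)
pH = 8.553 + (+0.991) = 9.54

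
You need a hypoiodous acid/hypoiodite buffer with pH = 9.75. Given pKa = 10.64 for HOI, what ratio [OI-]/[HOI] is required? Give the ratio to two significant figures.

pH = pKa + log(r) ⇒ log(r) = 9.75 − 10.64 = -0.89
r = [OI-]/[HOI] = 10^(-0.89) = 0.129

ratio = 0.13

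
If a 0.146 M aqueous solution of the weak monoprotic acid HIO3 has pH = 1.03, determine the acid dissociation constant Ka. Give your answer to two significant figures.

[H+] = 10^(-1.03) = 9.33 × 10^-2 M
At equilibrium [HA] = 0.146 − 9.33 × 10^-2 = 5.27 × 10^-2 M
Ka = [H+][A-]/[HA] = (9.33 × 10^-2)² / 5.27 × 10^-2 = 1.7 × 10^-1

Ka = 1.7 × 10^-1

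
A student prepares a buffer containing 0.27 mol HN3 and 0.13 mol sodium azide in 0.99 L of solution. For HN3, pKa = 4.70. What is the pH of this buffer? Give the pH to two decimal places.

pH = 4.38

Using pH = pKa + log([base]/[acid]) with [base]/[acid] = 0.13/0.27:
pH = 4.70 + (-0.317) = 4.38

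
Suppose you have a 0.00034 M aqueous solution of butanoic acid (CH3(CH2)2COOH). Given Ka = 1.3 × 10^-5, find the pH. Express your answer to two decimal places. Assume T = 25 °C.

pH = 4.22

CH3(CH2)2COOH ⇌ CH3(CH2)2COO- + H+
Ka = [H+]²/(0.00034 − [H+]) = 1.3 × 10^-5
[H+] is not negligible relative to C₀; solve [H+]² + 1.3e-05·[H+] − 4.42e-09 = 0.
[H+] = [−1.3e-05 + √(1.3e-05² + 1.77e-08)]/2 = 6.03 × 10^-5 M
pH = −log[H+] = −log(6.03 × 10^-5) = 4.22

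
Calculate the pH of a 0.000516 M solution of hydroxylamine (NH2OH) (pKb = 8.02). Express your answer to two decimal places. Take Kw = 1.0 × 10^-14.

pH = 8.35

NH2OH + H2O ⇌ NH3OH+ + OH-
Kb = 10^(−8.02) = 9.55 × 10^-9
From the ICE table, Kb = [OH-]²/(0.000516 − [OH-]) = 9.55 × 10^-9.
Since Kb ≪ C₀, [OH-] ≈ √(Kb·C₀) = 2.22 × 10^-6 M.
Check: 0.43% ionized — well under 5%, approximation valid.
pOH = 5.65, so pH = 14.00 − pOH = 8.35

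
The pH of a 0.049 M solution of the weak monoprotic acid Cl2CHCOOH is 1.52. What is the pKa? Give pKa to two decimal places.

[H+] = 10^(-1.52) = 3.02 × 10^-2 M
At equilibrium [HA] = 0.049 − 3.02 × 10^-2 = 1.88 × 10^-2 M
Ka = [H+][A-]/[HA] = (3.02 × 10^-2)² / 1.88 × 10^-2 = 4.85 × 10^-2
pKa = -log(4.85 × 10^-2) = 1.31

pKa = 1.31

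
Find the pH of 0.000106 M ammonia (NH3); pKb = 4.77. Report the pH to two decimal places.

pH = 9.54

NH3 + H2O ⇌ NH4+ + OH-
Kb = 10^(−4.77) = 1.70 × 10^-5
From the ICE table, Kb = x²/(0.000106 − x) = 1.70 × 10^-5.
Here C₀/Kb ≈ 6.24, so the small-x approximation fails. Use the quadratic:
x = [−1.7e-05 + √(1.7e-05² + 7.21e-09)]/2 = 3.48 × 10^-5 M
pOH = −log(3.48 × 10^-5) = 4.46; pH = 14.00 − 4.46 = 9.54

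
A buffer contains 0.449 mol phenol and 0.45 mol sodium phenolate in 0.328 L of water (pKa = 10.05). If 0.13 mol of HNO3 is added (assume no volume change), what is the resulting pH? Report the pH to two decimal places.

After neutralization: n(C6H5OH) = 0.579 mol, n(C6H5O-) = 0.32 mol.
pH = pKa + log([A⁻]/[HA]) = 10.05 + log(0.32/0.579) = 10.05 -0.258

pH = 9.79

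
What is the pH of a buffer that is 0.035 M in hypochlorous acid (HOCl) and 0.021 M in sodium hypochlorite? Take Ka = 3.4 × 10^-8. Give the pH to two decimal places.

pH = 7.25

pKa = −log(3.4 × 10^-8) = 7.469
Using pH = pKa + log([base]/[acid]) with [base]/[acid] = 0.021/0.035:
pH = 7.469 + (-0.222) = 7.25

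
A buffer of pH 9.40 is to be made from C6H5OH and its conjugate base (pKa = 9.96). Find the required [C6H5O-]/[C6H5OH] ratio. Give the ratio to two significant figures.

ratio = 0.28

pH = pKa + log(r) ⇒ log(r) = 9.40 − 9.96 = -0.56
r = [C6H5O-]/[C6H5OH] = 10^(-0.56) = 0.275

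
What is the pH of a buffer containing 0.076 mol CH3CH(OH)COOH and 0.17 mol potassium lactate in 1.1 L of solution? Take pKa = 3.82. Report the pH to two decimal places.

pH = pKa + log([A⁻]/[HA]) = 3.82 + log(0.17/0.076)
pH = 3.82 + (+0.350) = 4.17

pH = 4.17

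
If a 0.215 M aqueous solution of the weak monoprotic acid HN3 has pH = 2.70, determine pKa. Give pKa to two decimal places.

[H+] = 10^(-2.70) = 2.00 × 10^-3 M
At equilibrium [HA] = 0.215 − 2.00 × 10^-3 = 2.13 × 10^-1 M
Ka = [H+][A-]/[HA] = (2.00 × 10^-3)² / 2.13 × 10^-1 = 1.88 × 10^-5
pKa = -log(1.88 × 10^-5) = 4.73

pKa = 4.73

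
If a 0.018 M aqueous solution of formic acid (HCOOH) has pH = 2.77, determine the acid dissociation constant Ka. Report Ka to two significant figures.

Ka = 1.8 × 10^-4

[H+] = 10^(-2.77) = 1.70 × 10^-3 M
At equilibrium [HA] = 0.018 − 1.70 × 10^-3 = 1.63 × 10^-2 M
Ka = [H+][A-]/[HA] = (1.70 × 10^-3)² / 1.63 × 10^-2 = 1.8 × 10^-4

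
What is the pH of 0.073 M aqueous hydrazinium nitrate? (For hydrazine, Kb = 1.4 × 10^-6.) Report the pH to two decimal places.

N2H5+ is the conjugate acid of the weak base N2H4.
Ka = Kw/Kb = 1.0×10^-14 / 1.4 × 10^-6 = 7.14 × 10^-9
From the ICE table, Ka = [H+]²/(0.073 − [H+]) = 7.14 × 10^-9.
Since Ka ≪ C₀, [H+] ≈ √(Ka·C₀) = 2.28 × 10^-5 M.
pH = −log[H+] = −log(2.28 × 10^-5) = 4.64

pH = 4.64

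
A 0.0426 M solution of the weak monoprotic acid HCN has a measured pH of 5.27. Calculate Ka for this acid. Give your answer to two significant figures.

Ka = 6.8 × 10^-10

[H+] = 10^(-5.27) = 5.37 × 10^-6 M
At equilibrium [HA] = 0.0426 − 5.37 × 10^-6 = 4.26 × 10^-2 M
Ka = [H+][A-]/[HA] = (5.37 × 10^-6)² / 4.26 × 10^-2 = 6.8 × 10^-10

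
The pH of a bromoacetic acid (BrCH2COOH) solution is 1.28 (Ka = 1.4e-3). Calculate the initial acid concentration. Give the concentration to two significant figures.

C₀ = 2.0 M

[H+] = 10^(-1.28) = 5.25 × 10^-2 M = x
Ka = x²/(C₀ − x) ⇒ C₀ = x + x²/Ka
C₀ = 5.25 × 10^-2 + (5.25 × 10^-2)²/(1.4 × 10^-3) = 2.02 M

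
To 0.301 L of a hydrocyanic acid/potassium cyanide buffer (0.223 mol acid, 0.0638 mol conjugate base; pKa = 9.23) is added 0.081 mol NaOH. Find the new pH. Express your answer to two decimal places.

pH = 9.24

OH- converts HCN to CN-: HCN → 0.142 mol, CN- → 0.145 mol.
pH = pKa + log([A⁻]/[HA]) = 9.23 + log(0.145/0.142) = 9.23 +0.009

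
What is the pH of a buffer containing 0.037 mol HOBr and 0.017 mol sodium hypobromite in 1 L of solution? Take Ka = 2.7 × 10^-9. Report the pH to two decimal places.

pKa = −log(2.7 × 10^-9) = 8.569
Henderson–Hasselbalch: pH = pKa + log([OBr-]/[HOBr]) = 8.569 + log(0.017/0.037)
pH = 8.569 + (-0.338) = 8.23

pH = 8.23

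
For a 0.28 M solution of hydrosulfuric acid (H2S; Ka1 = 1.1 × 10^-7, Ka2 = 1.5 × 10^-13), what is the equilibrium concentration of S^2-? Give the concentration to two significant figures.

1.5 × 10^-13 M

First ionization gives [H+] ≈ [HS-] = 1.75 × 10^-4 M.
Second step: Ka2 = [H+][S^2-]/[HS-] ≈ [S^2-] (since [H+] ≈ [HS-]).
So [S^2-] ≈ Ka2.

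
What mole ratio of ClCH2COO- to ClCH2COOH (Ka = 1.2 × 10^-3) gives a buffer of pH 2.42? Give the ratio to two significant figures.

ratio = 0.32

pKa = -log(1.2 × 10^-3) = 2.921
pH = pKa + log(r) ⇒ log(r) = 2.42 − 2.921 = -0.501
r = [ClCH2COO-]/[ClCH2COOH] = 10^(-0.501) = 0.316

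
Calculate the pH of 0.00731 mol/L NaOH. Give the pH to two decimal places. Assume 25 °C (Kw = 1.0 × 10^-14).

pH = 11.86

NaOH is a strong base; [OH-] = 0.00731 M.
pOH = -log(0.00731) = 2.14
pH = 14.00 - 2.14 = 11.86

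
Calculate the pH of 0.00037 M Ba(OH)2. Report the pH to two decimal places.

Ba(OH)2 is a strong base (each formula unit releases 2 OH-); [OH-] = 0.00074 M.
pOH = -log(0.00074) = 3.13
pH = 14.00 - 3.13 = 10.87

pH = 10.87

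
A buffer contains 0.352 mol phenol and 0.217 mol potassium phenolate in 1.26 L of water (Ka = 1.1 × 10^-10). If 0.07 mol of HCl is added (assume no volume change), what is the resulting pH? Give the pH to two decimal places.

pH = 9.50

After neutralization: n(C6H5OH) = 0.422 mol, n(C6H5O-) = 0.147 mol.
pKa = −log(1.1 × 10^-10) = 9.959
pH = pKa + log([A⁻]/[HA]) = 9.959 + log(0.147/0.422) = 9.959 -0.458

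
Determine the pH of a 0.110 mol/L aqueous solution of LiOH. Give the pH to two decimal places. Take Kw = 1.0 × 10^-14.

LiOH is a strong base; [OH-] = 0.11 M.
pOH = -log(0.11) = 0.96
pH = 14.00 - 0.96 = 13.04

pH = 13.04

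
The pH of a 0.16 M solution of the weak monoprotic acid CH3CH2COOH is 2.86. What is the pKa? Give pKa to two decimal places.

pKa = 4.92

[H+] = 10^(-2.86) = 1.38 × 10^-3 M
At equilibrium [HA] = 0.16 − 1.38 × 10^-3 = 1.59 × 10^-1 M
Ka = [H+][A-]/[HA] = (1.38 × 10^-3)² / 1.59 × 10^-1 = 1.20 × 10^-5
pKa = -log(1.20 × 10^-5) = 4.92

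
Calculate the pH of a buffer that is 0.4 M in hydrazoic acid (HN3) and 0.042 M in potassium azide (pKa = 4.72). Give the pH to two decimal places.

Using pH = pKa + log([base]/[acid]) with [base]/[acid] = 0.042/0.4:
pH = 4.72 + (-0.979) = 3.74

pH = 3.74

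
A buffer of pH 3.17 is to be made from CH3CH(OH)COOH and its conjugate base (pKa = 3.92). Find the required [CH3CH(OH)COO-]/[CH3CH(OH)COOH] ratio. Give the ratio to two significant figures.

ratio = 0.18

pH = pKa + log(r) ⇒ log(r) = 3.17 − 3.92 = -0.75
r = [CH3CH(OH)COO-]/[CH3CH(OH)COOH] = 10^(-0.75) = 0.178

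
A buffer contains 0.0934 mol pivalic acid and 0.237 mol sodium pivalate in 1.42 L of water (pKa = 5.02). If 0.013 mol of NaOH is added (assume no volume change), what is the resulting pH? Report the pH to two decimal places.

pH = 5.51

After neutralization: n((CH3)3CCOOH) = 0.0804 mol, n((CH3)3CCOO-) = 0.25 mol.
pH = pKa + log(n_(CH3)3CCOO-/n_(CH3)3CCOOH) = 5.02 + log(0.25/0.0804) = 5.02 + (+0.493)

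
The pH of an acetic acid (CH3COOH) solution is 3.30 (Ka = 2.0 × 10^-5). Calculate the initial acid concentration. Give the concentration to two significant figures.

[H+] = 10^(-3.30) = 5.01 × 10^-4 M = x
Ka = x²/(C₀ − x) ⇒ C₀ = x + x²/Ka
C₀ = 5.01 × 10^-4 + (5.01 × 10^-4)²/(2.0 × 10^-5) = 1.31 × 10^-2 M

C₀ = 1.3 × 10^-2 M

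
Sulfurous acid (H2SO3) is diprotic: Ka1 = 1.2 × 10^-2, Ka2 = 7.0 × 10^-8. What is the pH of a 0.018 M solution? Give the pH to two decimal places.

pH = 2.01

Since Ka1 ≫ Ka2, the first ionization dominates [H+].
Ka1 = x²/(0.018 − x) = 1.2 × 10^-2
Solving the quadratic: x = (−Ka1 + √(Ka1² + 4·Ka1·C₀))/2 = 9.87 × 10^-3 M
pH = −log(9.87 × 10^-3) = 2.01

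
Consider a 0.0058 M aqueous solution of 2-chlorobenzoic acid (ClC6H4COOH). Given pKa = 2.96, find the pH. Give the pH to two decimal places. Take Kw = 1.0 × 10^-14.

ClC6H4COOH ⇌ ClC6H4COO- + H+
Ka = 10^(−2.96) = 1.10 × 10^-3
Let x = [H+] at equilibrium. Ka = x²/(0.0058 − x).
The 5% rule fails; solving x² + Ka·x − Ka·C₀ = 0 exactly:
x = (−Ka + √(Ka² + 4·Ka·C₀))/2 = 2.04 × 10^-3 M
pH = −log[H+] = −log(2.04 × 10^-3) = 2.69

pH = 2.69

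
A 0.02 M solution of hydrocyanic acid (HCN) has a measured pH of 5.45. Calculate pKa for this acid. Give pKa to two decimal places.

[H+] = 10^(-5.45) = 3.55 × 10^-6 M
At equilibrium [HA] = 0.02 − 3.55 × 10^-6 = 2.00 × 10^-2 M
Ka = [H+][A-]/[HA] = (3.55 × 10^-6)² / 2.00 × 10^-2 = 6.30 × 10^-10
pKa = -log(6.30 × 10^-10) = 9.20

pKa = 9.20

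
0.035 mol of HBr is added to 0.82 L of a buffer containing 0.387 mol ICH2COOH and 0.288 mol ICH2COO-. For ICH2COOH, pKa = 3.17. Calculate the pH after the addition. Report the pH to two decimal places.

pH = 2.95

Added H+ converts ICH2COO- to ICH2COOH: ICH2COOH → 0.422 mol, ICH2COO- → 0.253 mol.
pH = pKa + log([A⁻]/[HA]) = 3.17 + log(0.253/0.422) = 3.17 -0.222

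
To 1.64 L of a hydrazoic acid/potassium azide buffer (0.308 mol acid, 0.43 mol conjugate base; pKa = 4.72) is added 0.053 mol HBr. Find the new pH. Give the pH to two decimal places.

pH = 4.74

Added H+ converts N3- to HN3: HN3 → 0.361 mol, N3- → 0.377 mol.
Henderson–Hasselbalch with mole ratio 0.377/0.361: pH = 4.72 + (+0.019)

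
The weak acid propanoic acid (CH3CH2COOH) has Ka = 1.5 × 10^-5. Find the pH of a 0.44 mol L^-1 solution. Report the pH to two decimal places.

pH = 2.59

CH3CH2COOH ⇌ CH3CH2COO- + H+
Let x = [H+] at equilibrium. Ka = x²/(0.44 − x).
Since Ka ≪ C₀, x ≈ √(Ka·C₀) = 2.57 × 10^-3 M.
pH = −log(2.57 × 10^-3) = 2.59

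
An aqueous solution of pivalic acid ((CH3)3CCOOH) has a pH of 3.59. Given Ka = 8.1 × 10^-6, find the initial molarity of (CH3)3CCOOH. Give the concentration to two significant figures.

C₀ = 8.4 × 10^-3 M

[H+] = 10^(-3.59) = 2.57 × 10^-4 M = x
Ka = x²/(C₀ − x) ⇒ C₀ = x + x²/Ka
C₀ = 2.57 × 10^-4 + (2.57 × 10^-4)²/(8.1 × 10^-6) = 8.41 × 10^-3 M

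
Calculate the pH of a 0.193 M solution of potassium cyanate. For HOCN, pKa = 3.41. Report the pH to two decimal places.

OCN- is the conjugate base of the weak acid HOCN.
Ka = 10^(−3.41) = 3.89 × 10^-4
Kb = Kw/Ka = 1.0×10^-14 / 3.89 × 10^-4 = 2.57 × 10^-11
Kb = [OH-]²/(0.193 − [OH-]) = 2.57 × 10^-11
Since Kb ≪ C₀, [OH-] ≈ √(Kb·C₀) = 2.23 × 10^-6 M.
([OH-]/C₀ = 0.0012% < 5%, so the approximation holds.)
pOH = 5.65, so pH = 14.00 − pOH = 8.35

pH = 8.35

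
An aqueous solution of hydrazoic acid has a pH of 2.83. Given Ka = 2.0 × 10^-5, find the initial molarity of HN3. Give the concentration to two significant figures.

[H+] = 10^(-2.83) = 1.48 × 10^-3 M = x
Ka = x²/(C₀ − x) ⇒ C₀ = x + x²/Ka
C₀ = 1.48 × 10^-3 + (1.48 × 10^-3)²/(2.0 × 10^-5) = 1.11 × 10^-1 M

C₀ = 1.1 × 10^-1 M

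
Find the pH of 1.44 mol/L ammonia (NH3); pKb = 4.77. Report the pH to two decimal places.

NH3 + H2O ⇌ NH4+ + OH-
Kb = 10^(−4.77) = 1.70 × 10^-5
Kb = x²/(1.44 − x) = 1.70 × 10^-5
Assume x ≪ 1.44: x ≈ √(1.70 × 10^-5 × 1.44) = 4.95 × 10^-3 M
(x/C₀ = 0.34% < 5%, so the approximation holds.)
pOH = −log(4.95 × 10^-3) = 2.31; pH = 14.00 − 2.31 = 11.69

pH = 11.69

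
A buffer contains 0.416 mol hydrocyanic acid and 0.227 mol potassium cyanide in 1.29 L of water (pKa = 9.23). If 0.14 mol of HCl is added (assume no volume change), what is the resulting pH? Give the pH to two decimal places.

pH = 8.42

Added H+ converts CN- to HCN: HCN → 0.556 mol, CN- → 0.087 mol.
pH = pKa + log(n_CN-/n_HCN) = 9.23 + log(0.087/0.556) = 9.23 + (-0.806)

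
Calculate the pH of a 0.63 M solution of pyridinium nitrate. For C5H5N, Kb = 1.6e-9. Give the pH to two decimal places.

C5H5NH+ is the conjugate acid of the weak base C5H5N.
Ka = Kw/Kb = 1.0×10^-14 / 1.6 × 10^-9 = 6.25 × 10^-6
Ka = [H+]²/(0.63 − [H+]) = 6.25 × 10^-6
Assume [H+] ≪ 0.63: [H+] ≈ √(6.25 × 10^-6 × 0.63) = 1.98 × 10^-3 M
pH = −log(1.98 × 10^-3) = 2.70

pH = 2.70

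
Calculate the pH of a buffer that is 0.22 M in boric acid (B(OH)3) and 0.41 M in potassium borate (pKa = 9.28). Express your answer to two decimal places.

pH = 9.55

pH = pKa + log([A⁻]/[HA]) = 9.28 + log(0.41/0.22)
pH = 9.28 + (+0.270) = 9.55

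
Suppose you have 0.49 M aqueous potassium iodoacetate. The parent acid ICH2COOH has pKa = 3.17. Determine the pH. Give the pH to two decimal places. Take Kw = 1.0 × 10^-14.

pH = 8.43

ICH2COO- is the conjugate base of the weak acid ICH2COOH.
Ka = 10^(−3.17) = 6.76 × 10^-4
Kb = Kw/Ka = 1.0×10^-14 / 6.76 × 10^-4 = 1.48 × 10^-11
From the ICE table, Kb = x²/(0.49 − x) = 1.48 × 10^-11.
Assume x ≪ 0.49: x ≈ √(1.48 × 10^-11 × 0.49) = 2.69 × 10^-6 M
Check: 0.00055% ionized — well under 5%, approximation valid.
pOH = 5.57, so pH = 14.00 − pOH = 8.43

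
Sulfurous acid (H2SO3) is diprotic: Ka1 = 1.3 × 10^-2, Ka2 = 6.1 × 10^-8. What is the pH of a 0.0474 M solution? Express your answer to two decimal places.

pH = 1.72

Ka1 ≫ Ka2, so treat the first dissociation as the only significant source of H+.
Ka1 = x²/(0.0474 − x) = 1.3 × 10^-2
Solving the quadratic: x = (−Ka1 + √(Ka1² + 4·Ka1·C₀))/2 = 1.92 × 10^-2 M
pH = −log(1.92 × 10^-2) = 1.72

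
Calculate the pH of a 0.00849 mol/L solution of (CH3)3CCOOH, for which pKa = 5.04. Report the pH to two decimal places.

pH = 3.56

(CH3)3CCOOH ⇌ (CH3)3CCOO- + H+
Ka = 10^(−5.04) = 9.12 × 10^-6
From the ICE table, Ka = [H+]²/(0.00849 − [H+]) = 9.12 × 10^-6.
Since Ka ≪ C₀, [H+] ≈ √(Ka·C₀) = 2.78 × 10^-4 M.
([H+]/C₀ = 3.3% < 5%, so the approximation holds.)
pH = −log(2.78 × 10^-4) = 3.56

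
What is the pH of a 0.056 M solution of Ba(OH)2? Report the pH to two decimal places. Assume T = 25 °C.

pH = 13.05

Ba(OH)2 is a strong base (each formula unit releases 2 OH-); [OH-] = 0.112 M.
pOH = -log(0.112) = 0.95
pH = 14.00 - 0.95 = 13.05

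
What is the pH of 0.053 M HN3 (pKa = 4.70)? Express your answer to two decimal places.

HN3 ⇌ N3- + H+
Ka = 10^(−4.70) = 2.00 × 10^-5
From the ICE table, Ka = x²/(0.053 − x) = 2.00 × 10^-5.
Assume x ≪ 0.053: x ≈ √(2.00 × 10^-5 × 0.053) = 1.03 × 10^-3 M
(x/C₀ = 1.9% < 5%, so the approximation holds.)
pH = −log[H+] = −log(1.03 × 10^-3) = 2.99

pH = 2.99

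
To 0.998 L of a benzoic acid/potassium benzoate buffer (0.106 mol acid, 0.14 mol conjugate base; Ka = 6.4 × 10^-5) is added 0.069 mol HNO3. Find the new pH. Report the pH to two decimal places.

Added H+ converts C6H5COO- to C6H5COOH: C6H5COOH → 0.175 mol, C6H5COO- → 0.071 mol.
pKa = −log(6.4 × 10^-5) = 4.194
pH = pKa + log(n_C6H5COO-/n_C6H5COOH) = 4.194 + log(0.071/0.175) = 4.194 + (-0.392)

pH = 3.80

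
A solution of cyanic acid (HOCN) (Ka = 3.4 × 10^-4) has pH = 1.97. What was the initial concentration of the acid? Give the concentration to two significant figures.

[H+] = 10^(-1.97) = 1.07 × 10^-2 M = x
Ka = x²/(C₀ − x) ⇒ C₀ = x + x²/Ka
C₀ = 1.07 × 10^-2 + (1.07 × 10^-2)²/(3.4 × 10^-4) = 3.47 × 10^-1 M

C₀ = 3.5 × 10^-1 M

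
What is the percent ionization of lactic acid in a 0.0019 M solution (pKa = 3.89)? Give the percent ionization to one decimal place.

22.9%

CH3CH(OH)COOH ⇌ CH3CH(OH)COO- + H+; let x = [H+] at equilibrium.
Ka = 10^(−3.89) = 1.29 × 10^-4
Solve x² + 0.000129x − 2.45e-07 = 0 → x = 4.35 × 10^-4 M
Fraction ionized = 4.35 × 10^-4 / 0.0019 = 0.2289 → 22.9%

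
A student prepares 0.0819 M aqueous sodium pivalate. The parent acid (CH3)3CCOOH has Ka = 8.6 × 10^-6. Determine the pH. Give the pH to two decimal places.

(CH3)3CCOO- is the conjugate base of the weak acid (CH3)3CCOOH.
Kb = Kw/Ka = 1.0×10^-14 / 8.6 × 10^-6 = 1.16 × 10^-9
From the ICE table, Kb = x²/(0.0819 − x) = 1.16 × 10^-9.
Assume x ≪ 0.0819: x ≈ √(1.16 × 10^-9 × 0.0819) = 9.75 × 10^-6 M
(x/C₀ = 0.012% < 5%, so the approximation holds.)
pOH = 5.01, so pH = 14.00 − pOH = 8.99

pH = 8.99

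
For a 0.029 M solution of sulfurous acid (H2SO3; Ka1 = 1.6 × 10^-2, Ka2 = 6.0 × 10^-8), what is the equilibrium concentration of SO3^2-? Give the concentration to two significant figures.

6.0 × 10^-8 M

First ionization gives [H+] ≈ [HSO3-] = 1.50 × 10^-2 M.
Second step: Ka2 = [H+][SO3^2-]/[HSO3-] ≈ [SO3^2-] (since [H+] ≈ [HSO3-]).
So [SO3^2-] ≈ Ka2.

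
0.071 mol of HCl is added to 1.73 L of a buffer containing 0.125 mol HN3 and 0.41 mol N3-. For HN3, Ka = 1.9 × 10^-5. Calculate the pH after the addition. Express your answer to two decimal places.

pH = 4.96

Added H+ converts N3- to HN3: HN3 → 0.196 mol, N3- → 0.339 mol.
pKa = −log(1.9 × 10^-5) = 4.721
pH = pKa + log(n_N3-/n_HN3) = 4.721 + log(0.339/0.196) = 4.721 + (+0.238)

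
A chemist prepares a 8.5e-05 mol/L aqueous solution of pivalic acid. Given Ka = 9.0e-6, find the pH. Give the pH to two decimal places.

pH = 4.63

(CH3)3CCOOH ⇌ (CH3)3CCOO- + H+
From the ICE table, Ka = x²/(8.5e-05 − x) = 9.0 × 10^-6.
x is not negligible relative to C₀; solve x² + 9e-06·x − 7.65e-10 = 0.
x = (−Ka + √(Ka² + 4·Ka·C₀))/2 = 2.35 × 10^-5 M
pH = −log(2.35 × 10^-5) = 4.63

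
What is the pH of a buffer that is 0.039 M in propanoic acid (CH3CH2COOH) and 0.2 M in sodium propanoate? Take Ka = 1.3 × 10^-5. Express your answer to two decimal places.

pH = 5.60

pKa = −log(1.3 × 10^-5) = 4.886
Henderson–Hasselbalch: pH = pKa + log([CH3CH2COO-]/[CH3CH2COOH]) = 4.886 + log(0.2/0.039)
pH = 4.886 + (+0.710) = 5.60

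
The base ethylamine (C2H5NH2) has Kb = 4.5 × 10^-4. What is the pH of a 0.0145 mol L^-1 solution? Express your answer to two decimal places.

C2H5NH2 + H2O ⇌ C2H5NH3+ + OH-
Kb = [OH-]²/(0.0145 − [OH-]) = 4.5 × 10^-4
[OH-] is not negligible relative to C₀; solve [OH-]² + 0.00045·[OH-] − 6.53e-06 = 0.
[OH-] = [−0.00045 + √(0.00045² + 2.61e-05)]/2 = 2.34 × 10^-3 M
pOH = −log(2.34 × 10^-3) = 2.63; pH = 14.00 − 2.63 = 11.37

pH = 11.37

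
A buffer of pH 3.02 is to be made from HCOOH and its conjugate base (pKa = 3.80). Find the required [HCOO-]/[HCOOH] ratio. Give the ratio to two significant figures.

ratio = 0.17

pH = pKa + log(r) ⇒ log(r) = 3.02 − 3.80 = -0.78
r = [HCOO-]/[HCOOH] = 10^(-0.78) = 0.166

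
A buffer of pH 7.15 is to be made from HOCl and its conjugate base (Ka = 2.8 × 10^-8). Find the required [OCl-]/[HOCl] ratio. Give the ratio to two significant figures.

ratio = 0.40

pKa = -log(2.8 × 10^-8) = 7.553
pH = pKa + log(r) ⇒ log(r) = 7.15 − 7.553 = -0.403
r = [OCl-]/[HOCl] = 10^(-0.403) = 0.395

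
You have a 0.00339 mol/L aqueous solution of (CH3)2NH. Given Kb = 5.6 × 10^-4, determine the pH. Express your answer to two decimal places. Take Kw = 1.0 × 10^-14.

pH = 11.05

(CH3)2NH + H2O ⇌ (CH3)2NH2+ + OH-
Kb = x²/(0.00339 − x) = 5.6 × 10^-4
Here C₀/Kb ≈ 6.05, so the small-x approximation fails. Use the quadratic:
x = (−Kb + √(Kb² + 4·Kb·C₀))/2 = 1.13 × 10^-3 M
pOH = 2.95, so pH = 14.00 − pOH = 11.05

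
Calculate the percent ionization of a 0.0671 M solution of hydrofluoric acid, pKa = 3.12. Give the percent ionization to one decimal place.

10.1%

HF ⇌ F- + H+; let x = [H+] at equilibrium.
Ka = 10^(−3.12) = 7.59 × 10^-4
Ka = x²/(C₀ − x); solving the quadratic gives x = 6.77 × 10^-3 M.
% ionization = x/C₀ × 100% = 6.77 × 10^-3/0.0671 × 100% = 10.1%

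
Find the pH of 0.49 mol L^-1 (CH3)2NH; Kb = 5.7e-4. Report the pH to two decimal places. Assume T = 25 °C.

(CH3)2NH + H2O ⇌ (CH3)2NH2+ + OH-
Let x = [OH-] at equilibrium. Kb = x²/(0.49 − x).
Neglecting x in the denominator: x = √(5.7 × 10^-4 × 0.49) = 1.67 × 10^-2 M
pOH = −log(1.67 × 10^-2) = 1.78; pH = 14.00 − 1.78 = 12.22

pH = 12.22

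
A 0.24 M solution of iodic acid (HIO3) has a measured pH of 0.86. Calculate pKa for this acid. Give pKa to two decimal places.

[H+] = 10^(-0.86) = 1.38 × 10^-1 M
At equilibrium [HA] = 0.24 − 1.38 × 10^-1 = 1.02 × 10^-1 M
Ka = [H+][A-]/[HA] = (1.38 × 10^-1)² / 1.02 × 10^-1 = 1.87 × 10^-1
pKa = -log(1.87 × 10^-1) = 0.73

pKa = 0.73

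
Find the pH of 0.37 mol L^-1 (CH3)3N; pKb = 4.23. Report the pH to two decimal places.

pH = 11.67

(CH3)3N + H2O ⇌ (CH3)3NH+ + OH-
Kb = 10^(−4.23) = 5.89 × 10^-5
Kb = [OH-]²/(0.37 − [OH-]) = 5.89 × 10^-5
Neglecting [OH-] in the denominator: [OH-] = √(5.89 × 10^-5 × 0.37) = 4.67 × 10^-3 M
([OH-]/C₀ = 1.3% < 5%, so the approximation holds.)
pOH = 2.33, so pH = 14.00 − pOH = 11.67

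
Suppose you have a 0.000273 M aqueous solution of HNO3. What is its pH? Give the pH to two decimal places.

HNO3 is a strong acid and dissociates completely, so [H+] = 0.000273 M.
pH = -log(0.000273) = 3.56

pH = 3.56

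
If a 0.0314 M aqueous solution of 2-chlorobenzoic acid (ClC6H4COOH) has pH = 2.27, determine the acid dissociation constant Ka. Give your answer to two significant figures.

Ka = 1.1 × 10^-3

[H+] = 10^(-2.27) = 5.37 × 10^-3 M
At equilibrium [HA] = 0.0314 − 5.37 × 10^-3 = 2.60 × 10^-2 M
Ka = [H+][A-]/[HA] = (5.37 × 10^-3)² / 2.60 × 10^-2 = 1.1 × 10^-3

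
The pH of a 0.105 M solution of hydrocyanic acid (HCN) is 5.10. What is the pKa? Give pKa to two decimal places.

[H+] = 10^(-5.10) = 7.94 × 10^-6 M
At equilibrium [HA] = 0.105 − 7.94 × 10^-6 = 1.05 × 10^-1 M
Ka = [H+][A-]/[HA] = (7.94 × 10^-6)² / 1.05 × 10^-1 = 6.00 × 10^-10
pKa = -log(6.00 × 10^-10) = 9.22

pKa = 9.22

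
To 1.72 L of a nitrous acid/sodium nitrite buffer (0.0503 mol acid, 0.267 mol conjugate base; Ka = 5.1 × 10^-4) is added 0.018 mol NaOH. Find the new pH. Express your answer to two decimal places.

After neutralization: n(HNO2) = 0.0323 mol, n(NO2-) = 0.285 mol.
pKa = −log(5.1 × 10^-4) = 3.292
Henderson–Hasselbalch with mole ratio 0.285/0.0323: pH = 3.292 + (+0.946)

pH = 4.24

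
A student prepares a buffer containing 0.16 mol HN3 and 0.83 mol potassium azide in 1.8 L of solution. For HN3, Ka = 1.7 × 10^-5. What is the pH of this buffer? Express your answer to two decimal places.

pH = 5.48

pKa = −log(1.7 × 10^-5) = 4.770
Using pH = pKa + log([base]/[acid]) with [base]/[acid] = 0.83/0.16:
pH = 4.770 + (+0.715) = 5.48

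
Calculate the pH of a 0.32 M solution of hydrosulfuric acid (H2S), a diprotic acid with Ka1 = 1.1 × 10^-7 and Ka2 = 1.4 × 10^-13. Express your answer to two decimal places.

Since Ka1 ≫ Ka2, the first ionization dominates [H+].
Ka1 = x²/(0.32 − x) = 1.1 × 10^-7
x ≈ √(1.1 × 10^-7 × 0.32) = 1.88 × 10^-4 M
pH = −log(1.88 × 10^-4) = 3.73

pH = 3.73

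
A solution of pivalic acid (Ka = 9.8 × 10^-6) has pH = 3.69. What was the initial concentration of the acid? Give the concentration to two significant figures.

[H+] = 10^(-3.69) = 2.04 × 10^-4 M = x
Ka = x²/(C₀ − x) ⇒ C₀ = x + x²/Ka
C₀ = 2.04 × 10^-4 + (2.04 × 10^-4)²/(9.8 × 10^-6) = 4.45 × 10^-3 M

C₀ = 4.5 × 10^-3 M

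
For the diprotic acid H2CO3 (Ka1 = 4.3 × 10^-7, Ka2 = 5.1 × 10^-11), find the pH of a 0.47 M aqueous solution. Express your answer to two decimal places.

Since Ka1 ≫ Ka2, the first ionization dominates [H+].
Ka1 = x²/(0.47 − x) = 4.3 × 10^-7
x ≈ √(4.3 × 10^-7 × 0.47) = 4.50 × 10^-4 M
pH = −log(4.50 × 10^-4) = 3.35

pH = 3.35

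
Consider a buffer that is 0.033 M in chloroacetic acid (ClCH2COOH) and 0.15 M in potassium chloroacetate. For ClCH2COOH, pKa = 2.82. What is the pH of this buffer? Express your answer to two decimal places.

pH = 3.48

Henderson–Hasselbalch: pH = pKa + log([ClCH2COO-]/[ClCH2COOH]) = 2.82 + log(0.15/0.033)
pH = 2.82 + (+0.658) = 3.48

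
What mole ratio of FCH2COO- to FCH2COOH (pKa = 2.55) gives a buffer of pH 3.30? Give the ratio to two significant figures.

pH = pKa + log(r) ⇒ log(r) = 3.30 − 2.55 = +0.75
r = [FCH2COO-]/[FCH2COOH] = 10^(+0.75) = 5.62

ratio = 5.6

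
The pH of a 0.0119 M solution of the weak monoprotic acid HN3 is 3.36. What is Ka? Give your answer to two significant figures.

Ka = 1.7 × 10^-5

[H+] = 10^(-3.36) = 4.37 × 10^-4 M
At equilibrium [HA] = 0.0119 − 4.37 × 10^-4 = 1.15 × 10^-2 M
Ka = [H+][A-]/[HA] = (4.37 × 10^-4)² / 1.15 × 10^-2 = 1.7 × 10^-5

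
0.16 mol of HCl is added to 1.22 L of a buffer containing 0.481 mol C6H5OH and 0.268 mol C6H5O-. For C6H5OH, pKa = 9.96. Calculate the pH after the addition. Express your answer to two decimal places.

After neutralization: n(C6H5OH) = 0.641 mol, n(C6H5O-) = 0.108 mol.
pH = pKa + log(n_C6H5O-/n_C6H5OH) = 9.96 + log(0.108/0.641) = 9.96 + (-0.773)

pH = 9.19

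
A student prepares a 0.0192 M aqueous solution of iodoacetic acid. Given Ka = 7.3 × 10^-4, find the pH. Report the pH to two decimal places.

ICH2COOH ⇌ ICH2COO- + H+
Ka = [H+]²/(0.0192 − [H+]) = 7.3 × 10^-4
Here C₀/Ka ≈ 26.3, so the small-[H+] approximation fails. Use the quadratic:
[H+] = [−0.00073 + √(0.00073² + 5.61e-05)]/2 = 3.40 × 10^-3 M
pH = −log[H+] = −log(3.40 × 10^-3) = 2.47

pH = 2.47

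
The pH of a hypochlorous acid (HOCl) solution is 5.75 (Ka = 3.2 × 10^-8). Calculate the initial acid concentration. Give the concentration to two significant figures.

[H+] = 10^(-5.75) = 1.78 × 10^-6 M = x
Ka = x²/(C₀ − x) ⇒ C₀ = x + x²/Ka
C₀ = 1.78 × 10^-6 + (1.78 × 10^-6)²/(3.2 × 10^-8) = 1.01 × 10^-4 M

C₀ = 1.0 × 10^-4 M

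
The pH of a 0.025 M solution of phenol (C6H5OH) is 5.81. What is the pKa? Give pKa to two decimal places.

pKa = 10.02

[H+] = 10^(-5.81) = 1.55 × 10^-6 M
At equilibrium [HA] = 0.025 − 1.55 × 10^-6 = 2.50 × 10^-2 M
Ka = [H+][A-]/[HA] = (1.55 × 10^-6)² / 2.50 × 10^-2 = 9.61 × 10^-11
pKa = -log(9.61 × 10^-11) = 10.02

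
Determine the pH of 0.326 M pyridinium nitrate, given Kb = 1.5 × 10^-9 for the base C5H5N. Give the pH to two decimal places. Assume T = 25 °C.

C5H5NH+ is the conjugate acid of the weak base C5H5N.
Ka = Kw/Kb = 1.0×10^-14 / 1.5 × 10^-9 = 6.67 × 10^-6
Ka = x²/(0.326 − x) = 6.67 × 10^-6
Since Ka ≪ C₀, x ≈ √(Ka·C₀) = 1.47 × 10^-3 M.
pH = −log[H+] = −log(1.47 × 10^-3) = 2.83

pH = 2.83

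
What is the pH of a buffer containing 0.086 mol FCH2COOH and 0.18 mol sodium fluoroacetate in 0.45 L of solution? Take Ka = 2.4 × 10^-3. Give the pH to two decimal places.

pKa = −log(2.4 × 10^-3) = 2.620
pH = pKa + log([A⁻]/[HA]) = 2.620 + log(0.18/0.086)
pH = 2.620 + (+0.321) = 2.94

pH = 2.94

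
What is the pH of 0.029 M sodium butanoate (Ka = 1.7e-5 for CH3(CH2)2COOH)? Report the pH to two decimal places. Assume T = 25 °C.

CH3(CH2)2COO- is the conjugate base of the weak acid CH3(CH2)2COOH.
Kb = Kw/Ka = 1.0×10^-14 / 1.7 × 10^-5 = 5.88 × 10^-10
From the ICE table, Kb = [OH-]²/(0.029 − [OH-]) = 5.88 × 10^-10.
Assume [OH-] ≪ 0.029: [OH-] ≈ √(5.88 × 10^-10 × 0.029) = 4.13 × 10^-6 M
Check: 0.014% ionized — well under 5%, approximation valid.
pOH = −log(4.13 × 10^-6) = 5.38; pH = 14.00 − 5.38 = 8.62

pH = 8.62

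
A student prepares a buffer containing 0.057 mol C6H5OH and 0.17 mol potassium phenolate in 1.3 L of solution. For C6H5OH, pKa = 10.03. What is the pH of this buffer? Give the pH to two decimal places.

pH = 10.50

Using pH = pKa + log([base]/[acid]) with [base]/[acid] = 0.17/0.057:
pH = 10.03 + (+0.475) = 10.50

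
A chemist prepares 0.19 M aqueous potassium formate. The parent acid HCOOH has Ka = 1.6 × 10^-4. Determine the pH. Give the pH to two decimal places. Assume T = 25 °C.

pH = 8.54

HCOO- is the conjugate base of the weak acid HCOOH.
Kb = Kw/Ka = 1.0×10^-14 / 1.6 × 10^-4 = 6.25 × 10^-11
Let x = [OH-] at equilibrium. Kb = x²/(0.19 − x).
Neglecting x in the denominator: x = √(6.25 × 10^-11 × 0.19) = 3.45 × 10^-6 M
pOH = 5.46, so pH = 14.00 − pOH = 8.54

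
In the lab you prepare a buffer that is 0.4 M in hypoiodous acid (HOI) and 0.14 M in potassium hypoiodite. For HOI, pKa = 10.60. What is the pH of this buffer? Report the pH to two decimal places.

pH = 10.14

Using pH = pKa + log([base]/[acid]) with [base]/[acid] = 0.14/0.4:
pH = 10.60 + (-0.456) = 10.14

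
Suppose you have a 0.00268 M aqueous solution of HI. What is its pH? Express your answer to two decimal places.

HI is a strong acid and dissociates completely, so [H+] = 0.00268 M.
pH = -log(0.00268) = 2.57

pH = 2.57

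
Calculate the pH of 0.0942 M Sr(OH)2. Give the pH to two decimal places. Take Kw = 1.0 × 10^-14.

Sr(OH)2 is a strong base (each formula unit releases 2 OH-); [OH-] = 0.188 M.
pOH = -log(0.188) = 0.72
pH = 14.00 - 0.72 = 13.28

pH = 13.28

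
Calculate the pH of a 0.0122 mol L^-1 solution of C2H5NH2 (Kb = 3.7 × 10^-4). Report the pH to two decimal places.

pH = 11.29

C2H5NH2 + H2O ⇌ C2H5NH3+ + OH-
Kb = [OH-]²/(0.0122 − [OH-]) = 3.7 × 10^-4
The 5% rule fails; solving [OH-]² + Kb·[OH-] − Kb·C₀ = 0 exactly:
[OH-] = [−0.00037 + √(0.00037² + 1.81e-05)]/2 = 1.95 × 10^-3 M
pOH = −log(1.95 × 10^-3) = 2.71; pH = 14.00 − 2.71 = 11.29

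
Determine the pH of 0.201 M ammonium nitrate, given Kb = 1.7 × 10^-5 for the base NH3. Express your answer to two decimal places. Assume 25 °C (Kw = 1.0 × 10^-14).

NH4+ is the conjugate acid of the weak base NH3.
Ka = Kw/Kb = 1.0×10^-14 / 1.7 × 10^-5 = 5.88 × 10^-10
Let x = [H+] at equilibrium. Ka = x²/(0.201 − x).
Assume x ≪ 0.201: x ≈ √(5.88 × 10^-10 × 0.201) = 1.09 × 10^-5 M
(x/C₀ = 0.0054% < 5%, so the approximation holds.)
pH = −log[H+] = −log(1.09 × 10^-5) = 4.96

pH = 4.96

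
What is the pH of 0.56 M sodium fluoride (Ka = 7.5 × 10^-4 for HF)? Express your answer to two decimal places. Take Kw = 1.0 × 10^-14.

F- is the conjugate base of the weak acid HF.
Kb = Kw/Ka = 1.0×10^-14 / 7.5 × 10^-4 = 1.33 × 10^-11
From the ICE table, Kb = [OH-]²/(0.56 − [OH-]) = 1.33 × 10^-11.
Assume [OH-] ≪ 0.56: [OH-] ≈ √(1.33 × 10^-11 × 0.56) = 2.73 × 10^-6 M
([OH-]/C₀ = 0.00049% < 5%, so the approximation holds.)
pOH = −log(2.73 × 10^-6) = 5.56; pH = 14.00 − 5.56 = 8.44

pH = 8.44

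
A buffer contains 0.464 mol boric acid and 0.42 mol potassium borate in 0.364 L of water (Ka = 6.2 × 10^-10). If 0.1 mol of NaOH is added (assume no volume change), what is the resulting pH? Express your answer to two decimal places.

OH- converts B(OH)3 to B(OH)4-: B(OH)3 → 0.364 mol, B(OH)4- → 0.52 mol.
pKa = −log(6.2 × 10^-10) = 9.208
pH = pKa + log([A⁻]/[HA]) = 9.208 + log(0.52/0.364) = 9.208 +0.155

pH = 9.36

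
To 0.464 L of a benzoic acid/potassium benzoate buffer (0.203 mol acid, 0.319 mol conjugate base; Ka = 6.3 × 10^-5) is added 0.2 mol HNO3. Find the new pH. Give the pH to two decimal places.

pH = 3.67

After neutralization: n(C6H5COOH) = 0.403 mol, n(C6H5COO-) = 0.119 mol.
pKa = −log(6.3 × 10^-5) = 4.201
pH = pKa + log(n_C6H5COO-/n_C6H5COOH) = 4.201 + log(0.119/0.403) = 4.201 + (-0.530)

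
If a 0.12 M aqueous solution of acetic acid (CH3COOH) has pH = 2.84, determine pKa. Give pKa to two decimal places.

pKa = 4.75

[H+] = 10^(-2.84) = 1.45 × 10^-3 M
At equilibrium [HA] = 0.12 − 1.45 × 10^-3 = 1.19 × 10^-1 M
Ka = [H+][A-]/[HA] = (1.45 × 10^-3)² / 1.19 × 10^-1 = 1.77 × 10^-5
pKa = -log(1.77 × 10^-5) = 4.75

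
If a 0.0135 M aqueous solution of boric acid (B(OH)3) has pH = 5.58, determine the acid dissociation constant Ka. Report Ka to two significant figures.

Ka = 5.1 × 10^-10

[H+] = 10^(-5.58) = 2.63 × 10^-6 M
At equilibrium [HA] = 0.0135 − 2.63 × 10^-6 = 1.35 × 10^-2 M
Ka = [H+][A-]/[HA] = (2.63 × 10^-6)² / 1.35 × 10^-2 = 5.1 × 10^-10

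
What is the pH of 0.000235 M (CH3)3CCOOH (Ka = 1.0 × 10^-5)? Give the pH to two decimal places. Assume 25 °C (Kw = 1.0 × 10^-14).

(CH3)3CCOOH ⇌ (CH3)3CCOO- + H+
Ka = x²/(0.000235 − x) = 1.0 × 10^-5
x is not negligible relative to C₀; solve x² + 1e-05·x − 2.35e-09 = 0.
x = (−Ka + √(Ka² + 4·Ka·C₀))/2 = 4.37 × 10^-5 M
pH = −log(4.37 × 10^-5) = 4.36

pH = 4.36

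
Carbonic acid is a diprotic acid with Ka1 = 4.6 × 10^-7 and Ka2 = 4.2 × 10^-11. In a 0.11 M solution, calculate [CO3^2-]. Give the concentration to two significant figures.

4.2 × 10^-11 M

First ionization gives [H+] ≈ [HCO3-] = 2.25 × 10^-4 M.
Second step: Ka2 = [H+][CO3^2-]/[HCO3-] ≈ [CO3^2-] (since [H+] ≈ [HCO3-]).
So [CO3^2-] ≈ Ka2.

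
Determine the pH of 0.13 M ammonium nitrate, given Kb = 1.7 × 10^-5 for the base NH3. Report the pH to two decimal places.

NH4+ is the conjugate acid of the weak base NH3.
Ka = Kw/Kb = 1.0×10^-14 / 1.7 × 10^-5 = 5.88 × 10^-10
Ka = x²/(0.13 − x) = 5.88 × 10^-10
Neglecting x in the denominator: x = √(5.88 × 10^-10 × 0.13) = 8.74 × 10^-6 M
(x/C₀ = 0.0067% < 5%, so the approximation holds.)
pH = −log[H+] = −log(8.74 × 10^-6) = 5.06

pH = 5.06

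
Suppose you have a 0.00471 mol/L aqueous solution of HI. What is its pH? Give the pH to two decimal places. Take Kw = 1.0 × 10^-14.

pH = 2.33

HI is a strong acid and dissociates completely, so [H+] = 0.00471 M.
pH = -log(0.00471) = 2.33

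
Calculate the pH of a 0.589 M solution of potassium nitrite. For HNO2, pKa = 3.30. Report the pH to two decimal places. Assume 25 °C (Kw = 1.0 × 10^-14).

NO2- is the conjugate base of the weak acid HNO2.
Ka = 10^(−3.30) = 5.01 × 10^-4
Kb = Kw/Ka = 1.0×10^-14 / 5.01 × 10^-4 = 2.00 × 10^-11
Let x = [OH-] at equilibrium. Kb = x²/(0.589 − x).
Neglecting x in the denominator: x = √(2.00 × 10^-11 × 0.589) = 3.43 × 10^-6 M
pOH = 5.46, so pH = 14.00 − pOH = 8.54

pH = 8.54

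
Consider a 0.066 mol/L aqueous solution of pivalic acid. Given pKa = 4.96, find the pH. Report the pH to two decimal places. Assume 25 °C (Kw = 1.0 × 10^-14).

(CH3)3CCOOH ⇌ (CH3)3CCOO- + H+
Ka = 10^(−4.96) = 1.10 × 10^-5
Ka = x²/(0.066 − x) = 1.10 × 10^-5
Assume x ≪ 0.066: x ≈ √(1.10 × 10^-5 × 0.066) = 8.52 × 10^-4 M
pH = −log(8.52 × 10^-4) = 3.07

pH = 3.07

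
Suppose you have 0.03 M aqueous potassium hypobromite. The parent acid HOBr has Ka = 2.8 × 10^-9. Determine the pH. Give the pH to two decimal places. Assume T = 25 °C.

OBr- is the conjugate base of the weak acid HOBr.
Kb = Kw/Ka = 1.0×10^-14 / 2.8 × 10^-9 = 3.57 × 10^-6
Kb = x²/(0.03 − x) = 3.57 × 10^-6
Neglecting x in the denominator: x = √(3.57 × 10^-6 × 0.03) = 3.27 × 10^-4 M
pOH = 3.49, so pH = 14.00 − pOH = 10.51

pH = 10.51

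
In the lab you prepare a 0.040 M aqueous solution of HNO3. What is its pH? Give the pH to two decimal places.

pH = 1.40

HNO3 is a strong acid and dissociates completely, so [H+] = 0.040 M.
pH = -log(0.04) = 1.40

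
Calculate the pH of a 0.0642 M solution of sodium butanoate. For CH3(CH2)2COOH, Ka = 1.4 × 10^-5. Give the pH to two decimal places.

pH = 8.83

CH3(CH2)2COO- is the conjugate base of the weak acid CH3(CH2)2COOH.
Kb = Kw/Ka = 1.0×10^-14 / 1.4 × 10^-5 = 7.14 × 10^-10
Kb = [OH-]²/(0.0642 − [OH-]) = 7.14 × 10^-10
Since Kb ≪ C₀, [OH-] ≈ √(Kb·C₀) = 6.77 × 10^-6 M.
([OH-]/C₀ = 0.011% < 5%, so the approximation holds.)
pOH = −log(6.77 × 10^-6) = 5.17; pH = 14.00 − 5.17 = 8.83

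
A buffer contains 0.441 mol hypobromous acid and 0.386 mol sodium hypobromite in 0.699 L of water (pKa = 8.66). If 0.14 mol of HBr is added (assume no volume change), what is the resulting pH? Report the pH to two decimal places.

After neutralization: n(HOBr) = 0.581 mol, n(OBr-) = 0.246 mol.
pH = pKa + log(n_OBr-/n_HOBr) = 8.66 + log(0.246/0.581) = 8.66 + (-0.373)

pH = 8.29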